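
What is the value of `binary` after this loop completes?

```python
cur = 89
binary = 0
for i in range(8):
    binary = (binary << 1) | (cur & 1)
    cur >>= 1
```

Reverse lowest 8 bits of 89
`binary` takes the values: 0 → 1 → 2 → 4 → 9 → 19 → 38 → 77 → 154

Answer: 154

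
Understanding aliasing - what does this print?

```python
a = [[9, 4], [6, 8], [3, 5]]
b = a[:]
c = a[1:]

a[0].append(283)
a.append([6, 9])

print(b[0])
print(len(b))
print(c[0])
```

Key concept: slice with nested mutation.
Step by step:
`a = [[9, 4], [6, 8], [3, 5]]` → a = [[9, 4], [6, 8], [3, 5]]
`b = a[:]` → b = [[9, 4], [6, 8], [3, 5]]
`c = a[1:]` → c = [[6, 8], [3, 5]]
`a[0].append(283)` → a = [[9, 4, 283], [6, 8], [3, 5]]; b = [[9, 4, 283], [6, 8], [3, 5]]
`a.append([6, 9])` → a = [[9, 4, 283], [6, 8], [3, 5], [6, 9]]
`print(b[0])` → prints [9, 4, 283]
`print(len(b))` → prints 3
`print(c[0])` → prints [6, 8]

Answer:
[9, 4, 283]
3
[6, 8]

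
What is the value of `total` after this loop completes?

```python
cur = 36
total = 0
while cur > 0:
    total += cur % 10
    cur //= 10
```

Sum digits of 36
`total` takes the values: 0 → 6 → 9

Answer: 9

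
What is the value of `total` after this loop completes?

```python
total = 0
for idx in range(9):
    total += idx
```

Sum of 0 to 8 = 36
`total` takes the values: 0 → 1 → 3 → 6 → 10 → 15 → 21 → 28 → 36

Answer: 36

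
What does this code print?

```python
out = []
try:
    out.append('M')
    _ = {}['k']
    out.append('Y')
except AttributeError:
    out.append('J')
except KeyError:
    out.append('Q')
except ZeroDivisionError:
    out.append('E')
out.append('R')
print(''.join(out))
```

Execution trace: 'M' (try body) → 'Q' (except KeyError) → 'R' (after the try/except). Output: MQR

Answer: MQR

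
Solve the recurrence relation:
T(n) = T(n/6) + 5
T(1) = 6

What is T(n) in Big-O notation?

Each step divides n by 6 and adds 5. After log_6(n) steps we reach T(1)=6. So T(n) = 5·log_6(n) + 6 = O(log n).

Answer: O(log n)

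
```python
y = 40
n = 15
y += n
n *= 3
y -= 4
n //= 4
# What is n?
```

Trace:
`y = 40` → y = 40
`n = 15` → n = 15
`y += n` → y = 55
`n *= 3` → n = 45
`y -= 4` → y = 51
`n //= 4` → n = 11
So n = 11

Answer: 11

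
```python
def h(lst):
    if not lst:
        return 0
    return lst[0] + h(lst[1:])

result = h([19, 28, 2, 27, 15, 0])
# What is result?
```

19 + 28 + 2 + 27 + 15 + 0 + 0 = 91

Answer: 91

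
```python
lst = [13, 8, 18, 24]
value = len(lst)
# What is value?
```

Trace:
`lst = [13, 8, 18, 24]` → lst = [13, 8, 18, 24]
`value = len(lst)` → value = 4
So value = 4

Answer: 4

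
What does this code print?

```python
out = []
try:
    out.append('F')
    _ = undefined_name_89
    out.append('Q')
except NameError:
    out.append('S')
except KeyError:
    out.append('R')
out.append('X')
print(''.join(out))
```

Execution trace: 'F' (try body) → 'S' (except NameError) → 'X' (after the try/except). Output: FSX

Answer: FSX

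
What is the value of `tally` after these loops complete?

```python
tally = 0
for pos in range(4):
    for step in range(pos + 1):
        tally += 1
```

Triangle: 1 + 2 + ... + 4
`tally` takes the values: 0 → 1 → 2 → 3 → 4 → 5 → 6 → 7 → 8 → 9 → 10

Answer: 10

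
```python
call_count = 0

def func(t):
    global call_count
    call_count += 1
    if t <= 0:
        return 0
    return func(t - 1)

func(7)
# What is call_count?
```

Linear recursion stepping by 1: 8 calls from t=7 down to ≤0.

Answer: 8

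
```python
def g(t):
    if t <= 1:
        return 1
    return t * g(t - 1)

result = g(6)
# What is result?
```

g(6) = 6 * 5 * 4 * 3 * 2 * 1 = 720

Answer: 720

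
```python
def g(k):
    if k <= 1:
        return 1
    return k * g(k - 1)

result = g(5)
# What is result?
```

g(5) = 5 * 4 * 3 * 2 * 1 = 120

Answer: 120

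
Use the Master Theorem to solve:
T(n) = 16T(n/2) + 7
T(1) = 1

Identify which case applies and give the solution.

a=16, b=2, f(n)=7. log_2(16) = 4. Since c=0 < 4, Case 1 applies: T(n) = Θ(n^log_b(a)) = O(n^4).

Answer: O(n^4) - Case 1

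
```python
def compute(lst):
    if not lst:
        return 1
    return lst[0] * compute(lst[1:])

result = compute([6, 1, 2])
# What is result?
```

Product over [6, 1, 2] = 6 * 1 * 2 = 12

Answer: 12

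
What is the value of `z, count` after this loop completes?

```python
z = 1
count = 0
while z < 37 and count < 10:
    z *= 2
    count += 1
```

Double until >= 37 or 10 iterations
`z, count` takes the values: (1, 0) → (2, 0) → (2, 1) → (4, 1) → (4, 2) → (8, 2) → (8, 3) → (16, 3) → (16, 4) → (32, 4) → (32, 5) → (64, 5) → (64, 6)

Answer: 64, 6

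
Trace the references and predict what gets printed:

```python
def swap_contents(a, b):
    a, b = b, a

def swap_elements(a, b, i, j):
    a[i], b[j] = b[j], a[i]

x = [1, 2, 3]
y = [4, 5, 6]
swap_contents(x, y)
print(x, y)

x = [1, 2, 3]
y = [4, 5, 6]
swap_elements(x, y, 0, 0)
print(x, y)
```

Key concept: parameter rebinding vs mutation.
Step by step:
`x = [1, 2, 3]` → x = [1, 2, 3]
`y = [4, 5, 6]` → y = [4, 5, 6]
`swap_contents(x, y)` → no visible change to tracked variables
`print(x, y)` → prints [1, 2, 3] [4, 5, 6]
`x = [1, 2, 3]` → x = [1, 2, 3]
`y = [4, 5, 6]` → y = [4, 5, 6]
`swap_elements(x, y, 0, 0)` → x = [4, 2, 3]; y = [1, 5, 6]
`print(x, y)` → prints [4, 2, 3] [1, 5, 6]

Answer:
[1, 2, 3] [4, 5, 6]
[4, 2, 3] [1, 5, 6]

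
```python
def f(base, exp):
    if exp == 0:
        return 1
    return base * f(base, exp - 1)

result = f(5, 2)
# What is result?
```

f(5, 2) = 5 * 5 = 25

Answer: 25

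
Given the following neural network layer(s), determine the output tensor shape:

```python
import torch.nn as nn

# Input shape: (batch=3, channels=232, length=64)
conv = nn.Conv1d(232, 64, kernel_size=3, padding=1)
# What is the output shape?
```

Input: (3, 232, 64) -> Output: (3, 64, 64)

Answer: (3, 64, 64)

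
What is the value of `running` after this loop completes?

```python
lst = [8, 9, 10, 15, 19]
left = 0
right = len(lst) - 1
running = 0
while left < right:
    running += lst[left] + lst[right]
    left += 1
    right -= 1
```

Sum of pairs from ends
`running` takes the values: 0 → 27 → 51

Answer: 51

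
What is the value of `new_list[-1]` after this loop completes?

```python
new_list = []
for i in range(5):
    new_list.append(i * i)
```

Last element of squares 0 to 4
`new_list` takes the values: [] → [0] → [0, 1] → [0, 1, 4] → [0, 1, 4, 9] → [0, 1, 4, 9, 16]
So `new_list[-1]` = 16

Answer: 16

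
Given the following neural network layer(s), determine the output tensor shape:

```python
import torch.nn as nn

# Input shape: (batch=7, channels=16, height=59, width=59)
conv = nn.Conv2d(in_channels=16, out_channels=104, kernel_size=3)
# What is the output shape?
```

Input: (7, 16, 59, 59) -> Output: (7, 104, 57, 57)

Answer: (7, 104, 57, 57)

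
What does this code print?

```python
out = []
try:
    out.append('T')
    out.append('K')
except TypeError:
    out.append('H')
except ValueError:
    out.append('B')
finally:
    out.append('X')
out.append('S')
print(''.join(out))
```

Execution trace: 'T' (try body) → 'K' (try body, no exception) → 'X' (finally) → 'S' (after the try/except). Output: TKXS

Answer: TKXS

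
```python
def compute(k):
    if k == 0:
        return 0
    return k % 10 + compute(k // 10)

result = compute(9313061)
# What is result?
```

Sum of digits of 9313061: 1 + 6 + 0 + 3 + 1 + 3 + 9 = 23

Answer: 23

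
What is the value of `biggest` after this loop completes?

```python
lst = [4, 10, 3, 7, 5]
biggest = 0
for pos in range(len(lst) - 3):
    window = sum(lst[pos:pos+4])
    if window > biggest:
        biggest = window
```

Max sum of 4-element window in [4, 10, 3, 7, 5]
`biggest` takes the values: 0 → 24 → 25

Answer: 25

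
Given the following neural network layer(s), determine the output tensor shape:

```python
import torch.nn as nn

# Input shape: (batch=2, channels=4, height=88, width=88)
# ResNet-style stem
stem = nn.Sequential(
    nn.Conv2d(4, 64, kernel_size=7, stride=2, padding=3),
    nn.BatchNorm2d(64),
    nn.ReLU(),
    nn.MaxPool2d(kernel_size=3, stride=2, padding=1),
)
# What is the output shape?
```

Input: (2, 4, 88, 88) -> after Conv2d 7x7 stride=2: (2, 64, 44, 44) -> Output: (2, 64, 22, 22)

Answer: (2, 64, 22, 22)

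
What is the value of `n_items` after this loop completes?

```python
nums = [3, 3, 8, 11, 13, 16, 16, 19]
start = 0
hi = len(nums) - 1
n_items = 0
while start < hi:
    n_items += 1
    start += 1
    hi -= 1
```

Iterations until pointers meet (list length 8)
`n_items` takes the values: 0 → 1 → 2 → 3 → 4

Answer: 4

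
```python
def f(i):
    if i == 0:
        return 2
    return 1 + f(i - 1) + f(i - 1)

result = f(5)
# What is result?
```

f(i) = 1 + 2·f(i-1), f(0)=2. Closed form: (2+1)·2^5 - 1 = 95.

Answer: 95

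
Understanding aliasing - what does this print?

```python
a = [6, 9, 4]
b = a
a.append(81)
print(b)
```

Key concept: basic list aliasing.
Step by step:
`a = [6, 9, 4]` → a = [6, 9, 4]
`b = a` → b = [6, 9, 4] (same object as a)
`a.append(81)` → a = [6, 9, 4, 81] (same object as b); b = [6, 9, 4, 81] (same object as a)
`print(b)` → prints [6, 9, 4, 81]

Answer: [6, 9, 4, 81]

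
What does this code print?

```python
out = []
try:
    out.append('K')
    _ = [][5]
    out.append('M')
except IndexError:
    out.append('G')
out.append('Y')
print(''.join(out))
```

Execution trace: 'K' (try body) → 'G' (except IndexError) → 'Y' (after the try/except). Output: KGY

Answer: KGY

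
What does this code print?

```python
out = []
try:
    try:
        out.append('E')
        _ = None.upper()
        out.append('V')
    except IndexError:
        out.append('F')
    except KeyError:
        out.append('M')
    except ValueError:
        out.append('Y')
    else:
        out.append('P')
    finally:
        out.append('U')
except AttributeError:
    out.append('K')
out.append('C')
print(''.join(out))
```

Execution trace: 'E' (try body) → 'U' (finally) → 'K' (outer except AttributeError) → 'C' (after the try/except). Output: EUKC

Answer: EUKC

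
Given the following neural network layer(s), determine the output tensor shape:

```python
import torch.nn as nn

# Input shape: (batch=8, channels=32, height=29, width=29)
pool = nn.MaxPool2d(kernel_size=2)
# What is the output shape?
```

Input: (8, 32, 29, 29) -> Output: (8, 32, 14, 14)

Answer: (8, 32, 14, 14)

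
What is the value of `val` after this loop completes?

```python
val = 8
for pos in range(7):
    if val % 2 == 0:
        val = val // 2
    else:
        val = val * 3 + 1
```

Collatz-style transformation from 8
`val` takes the values: 8 → 4 → 2 → 1 → 4 → 2 → 1 → 4

Answer: 4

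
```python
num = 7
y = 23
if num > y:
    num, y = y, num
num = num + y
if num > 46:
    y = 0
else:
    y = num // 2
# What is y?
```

Trace:
`num = 7` → num = 7
`y = 23` → y = 23
`if num > y: ...` → num > y is False → no variable changes
`num = num + y` → num = 30
`if num > 46: ...` → num > 46 is False, take else branch → y = 15
So y = 15

Answer: 15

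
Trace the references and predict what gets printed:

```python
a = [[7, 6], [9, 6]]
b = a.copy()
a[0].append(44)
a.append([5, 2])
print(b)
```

Key concept: shallow copy with nested lists.
Step by step:
`a = [[7, 6], [9, 6]]` → a = [[7, 6], [9, 6]]
`b = a.copy()` → b = [[7, 6], [9, 6]]
`a[0].append(44)` → a = [[7, 6, 44], [9, 6]]; b = [[7, 6, 44], [9, 6]]
`a.append([5, 2])` → a = [[7, 6, 44], [9, 6], [5, 2]]
`print(b)` → prints [[7, 6, 44], [9, 6]]

Answer: [[7, 6, 44], [9, 6]]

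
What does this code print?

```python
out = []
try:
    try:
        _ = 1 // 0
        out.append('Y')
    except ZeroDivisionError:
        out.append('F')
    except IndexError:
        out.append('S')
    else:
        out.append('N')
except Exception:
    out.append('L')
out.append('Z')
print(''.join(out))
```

Execution trace: 'F' (inner except ZeroDivisionError) → 'Z' (after the try/except). Output: FZ

Answer: FZ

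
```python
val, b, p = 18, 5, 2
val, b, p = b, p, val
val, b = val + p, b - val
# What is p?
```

Trace:
`val, b, p = 18, 5, 2` → val = 18; b = 5; p = 2
`val, b, p = b, p, val` → val = 5; b = 2; p = 18
`val, b = val + p, b - val` → val = 23; b = -3
So p = 18

Answer: 18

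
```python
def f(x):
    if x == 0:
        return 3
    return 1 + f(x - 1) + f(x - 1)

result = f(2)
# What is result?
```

f(x) = 1 + 2·f(x-1), f(0)=3. Closed form: (3+1)·2^2 - 1 = 15.

Answer: 15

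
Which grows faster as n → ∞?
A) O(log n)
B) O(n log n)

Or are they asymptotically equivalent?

O(log n) vs O(n log n): Higher order terms dominate.

Answer: B) O(n log n) grows faster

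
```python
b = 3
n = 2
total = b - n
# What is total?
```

Trace:
`b = 3` → b = 3
`n = 2` → n = 2
`total = b - n` → total = 1
So total = 1

Answer: 1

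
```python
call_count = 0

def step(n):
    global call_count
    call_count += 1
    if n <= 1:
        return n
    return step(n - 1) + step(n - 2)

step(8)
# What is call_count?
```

Calls(n) = 1 + Calls(n-1) + Calls(n-2); Calls(0)=Calls(1)=1. For n=8 this gives 67.

Answer: 67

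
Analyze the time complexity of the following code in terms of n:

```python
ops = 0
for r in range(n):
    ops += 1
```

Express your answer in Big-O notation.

Each loop level contributes: n. Multiplying the contributions gives O(n).

Answer: O(n)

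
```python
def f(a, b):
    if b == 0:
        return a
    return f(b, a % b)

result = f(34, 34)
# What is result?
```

f(34, 34) -> f(34, 0) -> 34

Answer: 34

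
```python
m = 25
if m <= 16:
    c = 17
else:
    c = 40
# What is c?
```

Trace:
`m = 25` → m = 25
`if m <= 16: ...` → m <= 16 is False, take else branch → c = 40
So c = 40

Answer: 40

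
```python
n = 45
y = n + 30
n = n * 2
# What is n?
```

Trace:
`n = 45` → n = 45
`y = n + 30` → y = 75
`n = n * 2` → n = 90
So n = 90

Answer: 90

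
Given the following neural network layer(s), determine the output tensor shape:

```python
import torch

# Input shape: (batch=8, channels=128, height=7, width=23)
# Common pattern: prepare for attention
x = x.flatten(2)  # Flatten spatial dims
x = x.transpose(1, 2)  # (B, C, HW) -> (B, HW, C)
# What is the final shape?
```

Input: (8, 128, 7, 23) -> after flatten(2): (8, 128, 161) -> Output: (8, 161, 128)

Answer: (8, 161, 128)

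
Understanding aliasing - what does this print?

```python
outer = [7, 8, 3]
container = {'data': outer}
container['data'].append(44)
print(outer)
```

Key concept: dict holds reference to list.
Step by step:
`outer = [7, 8, 3]` → outer = [7, 8, 3]
`container = {'data': outer}` → container = {'data': [7, 8, 3]}
`container['data'].append(44)` → outer = [7, 8, 3, 44]; container = {'data': [7, 8, 3, 44]}
`print(outer)` → prints [7, 8, 3, 44]

Answer: [7, 8, 3, 44]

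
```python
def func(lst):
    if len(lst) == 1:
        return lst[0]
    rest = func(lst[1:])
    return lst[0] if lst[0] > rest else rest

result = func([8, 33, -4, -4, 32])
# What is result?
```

Recursive max over [8, 33, -4, -4, 32] = 33

Answer: 33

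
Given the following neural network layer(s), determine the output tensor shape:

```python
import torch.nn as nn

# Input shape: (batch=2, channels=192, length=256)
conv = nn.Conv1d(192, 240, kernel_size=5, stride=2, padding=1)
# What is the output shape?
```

Input: (2, 192, 256) -> Output: (2, 240, 127)

Answer: (2, 240, 127)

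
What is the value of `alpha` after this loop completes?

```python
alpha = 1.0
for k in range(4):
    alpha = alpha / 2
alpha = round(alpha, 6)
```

Halving LR 4 times: 1 / 2^4
`alpha` takes the values: 1.0 → 0.5 → 0.25 → 0.125 → 0.0625

Answer: 0.0625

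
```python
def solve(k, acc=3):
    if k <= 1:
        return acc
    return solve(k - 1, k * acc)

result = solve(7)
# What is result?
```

Accumulator trace (n, acc): (7, 3) -> (6, 21) -> (5, 126) -> (4, 630) -> (3, 2520) -> (2, 7560) -> (1, 15120) -> return 15120

Answer: 15120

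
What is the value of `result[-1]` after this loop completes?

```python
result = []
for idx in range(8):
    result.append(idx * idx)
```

Last element of squares 0 to 7
`result` takes the values: [] → [0] → [0, 1] → [0, 1, 4] → [0, 1, 4, 9] → [0, 1, 4, 9, 16] → [0, 1, 4, 9, 16, 25] → [0, 1, 4, 9, 16, 25, 36] → [0, 1, 4, 9, 16, 25, 36, 49]
So `result[-1]` = 49

Answer: 49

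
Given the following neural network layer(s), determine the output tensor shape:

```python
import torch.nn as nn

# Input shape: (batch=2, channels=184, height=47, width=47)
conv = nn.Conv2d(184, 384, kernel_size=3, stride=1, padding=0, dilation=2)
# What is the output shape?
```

Input: (2, 184, 47, 47) -> Output: (2, 384, 43, 43)

Answer: (2, 384, 43, 43)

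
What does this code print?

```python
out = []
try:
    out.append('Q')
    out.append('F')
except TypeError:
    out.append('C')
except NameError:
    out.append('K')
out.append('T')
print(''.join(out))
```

Execution trace: 'Q' (try body) → 'F' (try body, no exception) → 'T' (after the try/except). Output: QFT

Answer: QFT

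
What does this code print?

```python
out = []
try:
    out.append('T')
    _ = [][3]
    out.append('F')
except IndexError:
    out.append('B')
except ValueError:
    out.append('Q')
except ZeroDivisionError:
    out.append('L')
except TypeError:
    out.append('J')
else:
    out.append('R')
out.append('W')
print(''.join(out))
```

Execution trace: 'T' (try body) → 'B' (except IndexError) → 'W' (after the try/except). Output: TBW

Answer: TBW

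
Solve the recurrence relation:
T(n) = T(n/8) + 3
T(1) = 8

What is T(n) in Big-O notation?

Each step divides n by 8 and adds 3. After log_8(n) steps we reach T(1)=8. So T(n) = 3·log_8(n) + 8 = O(log n).

Answer: O(log n)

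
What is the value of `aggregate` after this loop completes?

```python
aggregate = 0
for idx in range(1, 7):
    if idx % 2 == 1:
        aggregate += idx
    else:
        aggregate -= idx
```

Add odd, subtract even
`aggregate` takes the values: 0 → 1 → -1 → 2 → -2 → 3 → -3

Answer: -3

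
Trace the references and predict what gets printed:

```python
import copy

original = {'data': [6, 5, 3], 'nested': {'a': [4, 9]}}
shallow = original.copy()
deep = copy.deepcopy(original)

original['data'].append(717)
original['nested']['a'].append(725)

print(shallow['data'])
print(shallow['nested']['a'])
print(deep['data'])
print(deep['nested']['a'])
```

Key concept: comparing shallow vs deep copy.
Step by step:
`original = {'data': [6, 5, 3], 'nested': {'a': [4, 9]}}` → original = {'data': [6, 5, 3], 'nested': {'a': [4, 9]}}
`shallow = original.copy()` → shallow = {'data': [6, 5, 3], 'nested': {'a': [4, 9]}}
`deep = copy.deepcopy(original)` → deep = {'data': [6, 5, 3], 'nested': {'a': [4, 9]}}
`original['data'].append(717)` → original = {'data': [6, 5, 3, 717], 'nested': {'a': [4, 9]}}; shallow = {'data': [6, 5, 3, 717], 'nested': {'a': [4, 9]}}
`original['nested']['a'].append(725)` → original = {'data': [6, 5, 3, 717], 'nested': {'a': [4, 9, 725]}}; shallow = {'data': [6, 5, 3, 717], 'nested': {'a': [4, 9, 725]}}
`print(shallow['data'])` → prints [6, 5, 3, 717]
`print(shallow['nested']['a'])` → prints [4, 9, 725]
`print(deep['data'])` → prints [6, 5, 3]
`print(deep['nested']['a'])` → prints [4, 9]

Answer:
[6, 5, 3, 717]
[4, 9, 725]
[6, 5, 3]
[4, 9]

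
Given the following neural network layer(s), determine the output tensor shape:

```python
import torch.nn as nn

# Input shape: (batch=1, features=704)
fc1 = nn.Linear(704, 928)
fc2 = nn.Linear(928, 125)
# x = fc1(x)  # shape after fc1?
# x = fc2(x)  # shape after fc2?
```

Input: (1, 704) -> after fc1: (1, 928) -> Output: (1, 125)

Answer: (1, 125)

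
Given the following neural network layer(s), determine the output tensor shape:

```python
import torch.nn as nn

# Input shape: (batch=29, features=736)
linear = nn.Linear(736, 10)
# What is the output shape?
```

Input: (29, 736) -> Output: (29, 10)

Answer: (29, 10)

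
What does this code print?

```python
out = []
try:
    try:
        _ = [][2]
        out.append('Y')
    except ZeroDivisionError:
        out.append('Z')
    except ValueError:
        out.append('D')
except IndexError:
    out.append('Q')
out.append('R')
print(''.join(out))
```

Execution trace: 'Q' (outer except IndexError) → 'R' (after the try/except). Output: QR

Answer: QR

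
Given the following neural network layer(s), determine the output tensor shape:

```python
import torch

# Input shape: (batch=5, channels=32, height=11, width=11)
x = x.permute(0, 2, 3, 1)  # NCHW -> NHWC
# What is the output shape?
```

Input: (5, 32, 11, 11) -> Output: (5, 11, 11, 32)

Answer: (5, 11, 11, 32)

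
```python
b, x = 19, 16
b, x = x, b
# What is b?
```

Trace:
`b, x = 19, 16` → b = 19; x = 16
`b, x = x, b` → b = 16; x = 19
So b = 16

Answer: 16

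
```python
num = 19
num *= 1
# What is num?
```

Trace:
`num = 19` → num = 19
`num *= 1` → num = 19
So num = 19

Answer: 19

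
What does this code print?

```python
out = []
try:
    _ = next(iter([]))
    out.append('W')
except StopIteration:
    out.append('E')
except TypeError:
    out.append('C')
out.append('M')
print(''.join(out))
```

Execution trace: 'E' (except StopIteration) → 'M' (after the try/except). Output: EM

Answer: EM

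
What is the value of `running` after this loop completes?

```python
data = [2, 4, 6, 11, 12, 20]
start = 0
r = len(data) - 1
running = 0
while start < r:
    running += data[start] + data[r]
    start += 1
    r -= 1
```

Sum of pairs from ends
`running` takes the values: 0 → 22 → 38 → 55

Answer: 55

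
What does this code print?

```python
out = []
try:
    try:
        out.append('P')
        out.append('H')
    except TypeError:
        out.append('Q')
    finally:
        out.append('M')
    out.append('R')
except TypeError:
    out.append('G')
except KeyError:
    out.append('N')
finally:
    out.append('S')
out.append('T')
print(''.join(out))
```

Execution trace: 'P' (inner try body) → 'H' (inner try body, no exception) → 'M' (inner finally) → 'R' (try body, no exception) → 'S' (finally) → 'T' (after the try/except). Output: PHMRST

Answer: PHMRST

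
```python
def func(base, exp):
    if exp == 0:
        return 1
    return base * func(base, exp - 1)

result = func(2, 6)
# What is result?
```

func(2, 6) = 2 * 2 * 2 * 2 * 2 * 2 = 64

Answer: 64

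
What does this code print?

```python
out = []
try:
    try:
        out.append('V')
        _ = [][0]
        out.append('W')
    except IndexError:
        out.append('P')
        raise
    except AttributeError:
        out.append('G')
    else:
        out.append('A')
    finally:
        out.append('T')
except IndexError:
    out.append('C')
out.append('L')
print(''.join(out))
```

Execution trace: 'V' (inner try body) → 'P' (inner except IndexError) → 'T' (inner finally) → 'C' (outer except IndexError) → 'L' (after the try/except). Output: VPTCL

Answer: VPTCL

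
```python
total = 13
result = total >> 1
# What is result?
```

Trace:
`total = 13` → total = 13
`result = total >> 1` → result = 6
So result = 6

Answer: 6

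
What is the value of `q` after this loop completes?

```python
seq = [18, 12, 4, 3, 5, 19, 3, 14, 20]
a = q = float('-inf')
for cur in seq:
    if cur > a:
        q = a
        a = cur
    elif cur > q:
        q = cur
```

Second largest (with repeats) in [18, 12, 4, 3, 5, 19, 3, 14, 20]
`q` takes the values: -inf → 12 → 18 → 19

Answer: 19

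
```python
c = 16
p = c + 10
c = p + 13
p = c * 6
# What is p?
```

Trace:
`c = 16` → c = 16
`p = c + 10` → p = 26
`c = p + 13` → c = 39
`p = c * 6` → p = 234
So p = 234

Answer: 234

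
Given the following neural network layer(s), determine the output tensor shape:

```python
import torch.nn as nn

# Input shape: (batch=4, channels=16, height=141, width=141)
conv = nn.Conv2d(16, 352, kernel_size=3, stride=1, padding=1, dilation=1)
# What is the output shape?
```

Input: (4, 16, 141, 141) -> Output: (4, 352, 141, 141)

Answer: (4, 352, 141, 141)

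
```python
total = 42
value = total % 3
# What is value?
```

Trace:
`total = 42` → total = 42
`value = total % 3` → value = 0
So value = 0

Answer: 0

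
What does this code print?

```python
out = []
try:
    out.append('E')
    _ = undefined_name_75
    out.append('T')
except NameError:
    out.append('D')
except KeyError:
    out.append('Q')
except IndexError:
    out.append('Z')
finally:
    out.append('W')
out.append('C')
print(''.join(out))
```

Execution trace: 'E' (try body) → 'D' (except NameError) → 'W' (finally) → 'C' (after the try/except). Output: EDWC

Answer: EDWC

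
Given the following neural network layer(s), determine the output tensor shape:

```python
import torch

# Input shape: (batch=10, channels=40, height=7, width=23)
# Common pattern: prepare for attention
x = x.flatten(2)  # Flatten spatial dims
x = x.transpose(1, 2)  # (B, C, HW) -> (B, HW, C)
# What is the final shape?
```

Input: (10, 40, 7, 23) -> after flatten(2): (10, 40, 161) -> Output: (10, 161, 40)

Answer: (10, 161, 40)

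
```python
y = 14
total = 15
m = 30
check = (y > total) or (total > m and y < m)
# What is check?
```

Trace:
`y = 14` → y = 14
`total = 15` → total = 15
`m = 30` → m = 30
`check = (y > total) or (total > m and y < m)` → check = False
So check = False

Answer: False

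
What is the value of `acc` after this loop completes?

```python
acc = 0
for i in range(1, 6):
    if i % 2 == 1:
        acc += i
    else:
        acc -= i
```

Add odd, subtract even
`acc` takes the values: 0 → 1 → -1 → 2 → -2 → 3

Answer: 3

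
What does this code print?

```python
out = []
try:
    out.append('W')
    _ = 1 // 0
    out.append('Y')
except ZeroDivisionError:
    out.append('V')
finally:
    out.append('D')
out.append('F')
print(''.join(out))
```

Execution trace: 'W' (try body) → 'V' (except ZeroDivisionError) → 'D' (finally) → 'F' (after the try/except). Output: WVDF

Answer: WVDF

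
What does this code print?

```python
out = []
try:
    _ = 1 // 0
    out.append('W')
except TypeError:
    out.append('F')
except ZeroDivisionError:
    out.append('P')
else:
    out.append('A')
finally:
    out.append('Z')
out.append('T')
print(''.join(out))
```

Execution trace: 'P' (except ZeroDivisionError) → 'Z' (finally) → 'T' (after the try/except). Output: PZT

Answer: PZT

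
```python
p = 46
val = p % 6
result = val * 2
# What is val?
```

Trace:
`p = 46` → p = 46
`val = p % 6` → val = 4
`result = val * 2` → result = 8
So val = 4

Answer: 4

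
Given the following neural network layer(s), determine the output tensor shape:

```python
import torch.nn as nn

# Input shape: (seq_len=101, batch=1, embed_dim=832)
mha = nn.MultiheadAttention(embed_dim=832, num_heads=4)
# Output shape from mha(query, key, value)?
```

Input: (101, 1, 832) -> Output: (101, 1, 832)

Answer: (101, 1, 832)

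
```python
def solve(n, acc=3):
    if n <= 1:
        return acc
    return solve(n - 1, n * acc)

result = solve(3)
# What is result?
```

Accumulator trace (n, acc): (3, 3) -> (2, 9) -> (1, 18) -> return 18

Answer: 18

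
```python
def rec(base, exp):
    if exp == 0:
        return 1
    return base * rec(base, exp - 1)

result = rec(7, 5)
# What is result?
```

rec(7, 5) = 7 * 7 * 7 * 7 * 7 = 16807

Answer: 16807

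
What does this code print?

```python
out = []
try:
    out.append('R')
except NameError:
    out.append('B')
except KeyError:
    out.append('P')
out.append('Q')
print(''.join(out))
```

Execution trace: 'R' (try body, no exception) → 'Q' (after the try/except). Output: RQ

Answer: RQ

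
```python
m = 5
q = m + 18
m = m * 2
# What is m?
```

Trace:
`m = 5` → m = 5
`q = m + 18` → q = 23
`m = m * 2` → m = 10
So m = 10

Answer: 10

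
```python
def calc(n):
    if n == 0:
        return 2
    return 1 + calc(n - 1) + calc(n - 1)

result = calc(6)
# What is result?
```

calc(n) = 1 + 2·calc(n-1), calc(0)=2. Closed form: (2+1)·2^6 - 1 = 191.

Answer: 191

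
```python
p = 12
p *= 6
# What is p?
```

Trace:
`p = 12` → p = 12
`p *= 6` → p = 72
So p = 72

Answer: 72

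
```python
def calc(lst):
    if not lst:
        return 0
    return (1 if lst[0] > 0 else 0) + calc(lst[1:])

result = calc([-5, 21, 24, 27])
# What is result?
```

Count of positive elements in [-5, 21, 24, 27] = 3

Answer: 3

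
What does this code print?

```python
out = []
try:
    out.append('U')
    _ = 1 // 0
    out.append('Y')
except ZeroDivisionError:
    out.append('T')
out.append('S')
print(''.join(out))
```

Execution trace: 'U' (try body) → 'T' (except ZeroDivisionError) → 'S' (after the try/except). Output: UTS

Answer: UTS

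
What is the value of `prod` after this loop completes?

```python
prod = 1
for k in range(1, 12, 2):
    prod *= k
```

Product of 1, 3, 5, ... up to 11
`prod` takes the values: 1 → 3 → 15 → 105 → 945 → 10395

Answer: 10395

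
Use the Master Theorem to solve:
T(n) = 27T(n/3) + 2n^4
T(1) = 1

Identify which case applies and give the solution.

a=27, b=3, f(n)=2n^4. log_3(27) = 3. Since c=4 > 3 and the regularity condition holds (27(n/3)^4 = (27/3^4)n^4 with 27/3^4 < 1), Case 3 applies: T(n) = Θ(f(n)) = O(n^4).

Answer: O(n^4) - Case 3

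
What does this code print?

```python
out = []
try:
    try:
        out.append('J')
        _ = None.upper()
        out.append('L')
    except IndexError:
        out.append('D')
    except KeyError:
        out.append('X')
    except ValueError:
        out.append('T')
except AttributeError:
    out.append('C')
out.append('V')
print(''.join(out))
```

Execution trace: 'J' (try body) → 'C' (outer except AttributeError) → 'V' (after the try/except). Output: JCV

Answer: JCV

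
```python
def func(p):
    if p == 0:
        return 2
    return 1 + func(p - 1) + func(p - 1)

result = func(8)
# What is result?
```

func(p) = 1 + 2·func(p-1), func(0)=2. Closed form: (2+1)·2^8 - 1 = 767.

Answer: 767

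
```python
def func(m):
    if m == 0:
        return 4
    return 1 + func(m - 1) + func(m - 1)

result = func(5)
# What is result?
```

func(m) = 1 + 2·func(m-1), func(0)=4. Closed form: (4+1)·2^5 - 1 = 159.

Answer: 159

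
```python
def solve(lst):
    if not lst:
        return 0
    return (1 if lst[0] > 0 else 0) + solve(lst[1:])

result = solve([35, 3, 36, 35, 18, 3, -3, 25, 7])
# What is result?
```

Count of positive elements in [35, 3, 36, 35, 18, 3, -3, 25, 7] = 8

Answer: 8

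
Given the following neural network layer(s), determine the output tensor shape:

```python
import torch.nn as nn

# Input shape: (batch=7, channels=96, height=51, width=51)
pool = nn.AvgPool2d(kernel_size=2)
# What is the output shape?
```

Input: (7, 96, 51, 51) -> Output: (7, 96, 25, 25)

Answer: (7, 96, 25, 25)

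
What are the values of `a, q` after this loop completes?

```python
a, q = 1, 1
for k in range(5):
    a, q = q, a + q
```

Fibonacci: after 5 iterations
`a, q` takes the values: (1, 1) → (1, 2) → (2, 3) → (3, 5) → (5, 8) → (8, 13)

Answer: 8, 13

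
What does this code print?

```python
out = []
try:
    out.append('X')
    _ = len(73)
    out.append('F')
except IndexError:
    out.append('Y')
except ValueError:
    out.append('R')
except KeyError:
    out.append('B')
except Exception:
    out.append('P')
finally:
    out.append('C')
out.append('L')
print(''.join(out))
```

Execution trace: 'X' (try body) → 'P' (except Exception) → 'C' (finally) → 'L' (after the try/except). Output: XPCL

Answer: XPCL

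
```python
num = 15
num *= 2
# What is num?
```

Trace:
`num = 15` → num = 15
`num *= 2` → num = 30
So num = 30

Answer: 30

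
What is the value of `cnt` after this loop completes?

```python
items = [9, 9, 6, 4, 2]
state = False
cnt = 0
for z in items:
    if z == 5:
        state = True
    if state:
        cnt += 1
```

Count elements after first 5 in [9, 9, 6, 4, 2]
`cnt` takes the values: 0

Answer: 0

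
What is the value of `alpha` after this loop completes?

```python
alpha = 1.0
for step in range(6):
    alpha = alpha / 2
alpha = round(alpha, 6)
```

Halving LR 6 times: 1 / 2^6
`alpha` takes the values: 1.0 → 0.5 → 0.25 → 0.125 → 0.0625 → 0.03125 → 0.015625

Answer: 0.015625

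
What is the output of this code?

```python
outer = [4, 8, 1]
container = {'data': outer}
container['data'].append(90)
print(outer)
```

Key concept: dict holds reference to list.
Step by step:
`outer = [4, 8, 1]` → outer = [4, 8, 1]
`container = {'data': outer}` → container = {'data': [4, 8, 1]}
`container['data'].append(90)` → outer = [4, 8, 1, 90]; container = {'data': [4, 8, 1, 90]}
`print(outer)` → prints [4, 8, 1, 90]

Answer: [4, 8, 1, 90]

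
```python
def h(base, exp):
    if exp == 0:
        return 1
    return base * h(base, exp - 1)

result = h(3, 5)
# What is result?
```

h(3, 5) = 3 * 3 * 3 * 3 * 3 = 243

Answer: 243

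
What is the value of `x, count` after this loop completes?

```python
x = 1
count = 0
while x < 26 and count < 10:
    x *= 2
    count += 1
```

Double until >= 26 or 10 iterations
`x, count` takes the values: (1, 0) → (2, 0) → (2, 1) → (4, 1) → (4, 2) → (8, 2) → (8, 3) → (16, 3) → (16, 4) → (32, 4) → (32, 5)

Answer: 32, 5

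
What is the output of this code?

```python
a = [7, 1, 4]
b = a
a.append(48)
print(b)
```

Key concept: basic list aliasing.
Step by step:
`a = [7, 1, 4]` → a = [7, 1, 4]
`b = a` → b = [7, 1, 4] (same object as a)
`a.append(48)` → a = [7, 1, 4, 48] (same object as b); b = [7, 1, 4, 48] (same object as a)
`print(b)` → prints [7, 1, 4, 48]

Answer: [7, 1, 4, 48]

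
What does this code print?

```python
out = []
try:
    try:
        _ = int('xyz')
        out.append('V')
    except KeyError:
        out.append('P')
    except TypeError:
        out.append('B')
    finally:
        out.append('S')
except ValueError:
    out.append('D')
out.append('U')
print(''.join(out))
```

Execution trace: 'S' (finally) → 'D' (outer except ValueError) → 'U' (after the try/except). Output: SDU

Answer: SDU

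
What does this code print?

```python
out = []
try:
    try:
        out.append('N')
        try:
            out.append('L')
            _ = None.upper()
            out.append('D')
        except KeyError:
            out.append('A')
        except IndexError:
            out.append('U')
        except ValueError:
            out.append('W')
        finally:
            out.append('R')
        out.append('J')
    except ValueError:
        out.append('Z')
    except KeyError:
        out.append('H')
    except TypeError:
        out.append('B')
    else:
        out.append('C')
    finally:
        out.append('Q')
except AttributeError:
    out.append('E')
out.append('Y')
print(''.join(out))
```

Execution trace: 'N' (try body) → 'L' (inner try body) → 'R' (inner finally) → 'Q' (finally) → 'E' (outer except AttributeError) → 'Y' (after the try/except). Output: NLRQEY

Answer: NLRQEY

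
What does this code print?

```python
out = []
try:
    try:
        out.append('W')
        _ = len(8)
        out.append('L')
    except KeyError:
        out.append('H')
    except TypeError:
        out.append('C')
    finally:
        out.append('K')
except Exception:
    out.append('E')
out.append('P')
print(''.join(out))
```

Execution trace: 'W' (inner try body) → 'C' (inner except TypeError) → 'K' (inner finally) → 'P' (after the try/except). Output: WCKP

Answer: WCKP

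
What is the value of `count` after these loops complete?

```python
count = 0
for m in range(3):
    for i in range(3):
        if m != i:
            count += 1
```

3² - 3 (exclude diagonal)
`count` takes the values: 0 → 1 → 2 → 3 → 4 → 5 → 6

Answer: 6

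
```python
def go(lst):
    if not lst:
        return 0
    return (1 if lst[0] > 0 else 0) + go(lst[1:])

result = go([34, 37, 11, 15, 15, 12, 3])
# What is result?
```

Count of positive elements in [34, 37, 11, 15, 15, 12, 3] = 7

Answer: 7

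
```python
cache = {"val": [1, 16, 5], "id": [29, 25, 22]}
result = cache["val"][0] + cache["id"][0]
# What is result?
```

Trace:
`cache = {"val": [1, 16, 5], "id": [29, 25, 22]}` → cache = {'val': [1, 16, 5], 'id': [29, 25, 22]}
`result = cache["val"][0] + cache["id"][0]` → result = 30
So result = 30

Answer: 30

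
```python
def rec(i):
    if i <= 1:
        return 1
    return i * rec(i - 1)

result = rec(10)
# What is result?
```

rec(10) = 10 * 9 * 8 * 7 * 6 * 5 * 4 * 3 * 2 * 1 = 3628800

Answer: 3628800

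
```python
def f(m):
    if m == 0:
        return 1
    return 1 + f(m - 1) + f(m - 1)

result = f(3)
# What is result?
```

f(m) = 1 + 2·f(m-1), f(0)=1. Closed form: (1+1)·2^3 - 1 = 15.

Answer: 15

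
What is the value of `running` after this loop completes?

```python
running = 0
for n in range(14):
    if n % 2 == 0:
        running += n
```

Sum of even numbers 0 to 13
`running` takes the values: 0 → 2 → 6 → 12 → 20 → 30 → 42

Answer: 42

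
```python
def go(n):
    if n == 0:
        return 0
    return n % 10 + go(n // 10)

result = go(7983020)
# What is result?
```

Sum of digits of 7983020: 0 + 2 + 0 + 3 + 8 + 9 + 7 = 29

Answer: 29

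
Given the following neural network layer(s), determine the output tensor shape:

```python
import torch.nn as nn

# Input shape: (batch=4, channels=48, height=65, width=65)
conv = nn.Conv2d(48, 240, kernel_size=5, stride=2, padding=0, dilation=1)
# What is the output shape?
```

Input: (4, 48, 65, 65) -> Output: (4, 240, 31, 31)

Answer: (4, 240, 31, 31)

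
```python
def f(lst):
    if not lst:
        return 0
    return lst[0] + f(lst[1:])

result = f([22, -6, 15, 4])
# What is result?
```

22 + (-6) + 15 + 4 + 0 = 35

Answer: 35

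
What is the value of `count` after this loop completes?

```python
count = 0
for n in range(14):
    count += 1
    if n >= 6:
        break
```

Loop breaks when n reaches 6, count is 7
`count` takes the values: 0 → 1 → 2 → 3 → 4 → 5 → 6 → 7

Answer: 7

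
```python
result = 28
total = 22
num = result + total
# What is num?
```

Trace:
`result = 28` → result = 28
`total = 22` → total = 22
`num = result + total` → num = 50
So num = 50

Answer: 50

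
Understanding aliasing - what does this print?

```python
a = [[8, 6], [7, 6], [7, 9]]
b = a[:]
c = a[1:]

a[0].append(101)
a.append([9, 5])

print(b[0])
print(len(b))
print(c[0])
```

Key concept: slice with nested mutation.
Step by step:
`a = [[8, 6], [7, 6], [7, 9]]` → a = [[8, 6], [7, 6], [7, 9]]
`b = a[:]` → b = [[8, 6], [7, 6], [7, 9]]
`c = a[1:]` → c = [[7, 6], [7, 9]]
`a[0].append(101)` → a = [[8, 6, 101], [7, 6], [7, 9]]; b = [[8, 6, 101], [7, 6], [7, 9]]
`a.append([9, 5])` → a = [[8, 6, 101], [7, 6], [7, 9], [9, 5]]
`print(b[0])` → prints [8, 6, 101]
`print(len(b))` → prints 3
`print(c[0])` → prints [7, 6]

Answer:
[8, 6, 101]
3
[7, 6]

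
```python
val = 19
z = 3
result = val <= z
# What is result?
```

Trace:
`val = 19` → val = 19
`z = 3` → z = 3
`result = val <= z` → result = False
So result = False

Answer: False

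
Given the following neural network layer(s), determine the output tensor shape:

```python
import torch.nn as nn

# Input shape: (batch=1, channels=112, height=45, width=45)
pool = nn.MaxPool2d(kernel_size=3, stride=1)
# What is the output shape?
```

Input: (1, 112, 45, 45) -> Output: (1, 112, 43, 43)

Answer: (1, 112, 43, 43)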